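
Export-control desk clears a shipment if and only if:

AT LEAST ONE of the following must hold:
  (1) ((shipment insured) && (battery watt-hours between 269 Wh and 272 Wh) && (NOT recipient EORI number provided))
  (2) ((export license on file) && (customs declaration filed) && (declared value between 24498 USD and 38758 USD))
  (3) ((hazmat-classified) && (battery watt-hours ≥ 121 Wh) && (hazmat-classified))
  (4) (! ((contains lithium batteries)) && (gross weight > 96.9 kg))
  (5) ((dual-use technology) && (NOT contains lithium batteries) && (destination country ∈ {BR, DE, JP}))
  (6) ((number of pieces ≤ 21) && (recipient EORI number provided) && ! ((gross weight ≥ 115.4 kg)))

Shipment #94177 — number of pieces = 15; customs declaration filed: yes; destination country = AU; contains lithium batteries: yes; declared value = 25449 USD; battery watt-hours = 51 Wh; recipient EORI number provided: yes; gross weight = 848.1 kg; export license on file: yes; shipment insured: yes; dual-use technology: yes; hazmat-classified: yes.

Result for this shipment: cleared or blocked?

Cleared

Atomic conditions:
  shipment insured: yes → true
  battery watt-hours between 269 Wh and 272 Wh: 51 in [269, 272] is false
  NOT recipient EORI number provided: yes → false
  export license on file: yes → true
  customs declaration filed: yes → true
  declared value between 24498 USD and 38758 USD: 25449 in [24498, 38758] is true
  hazmat-classified: yes → true
  battery watt-hours ≥ 121 Wh: 51 ≥ 121 is false
  contains lithium batteries: yes → true
  gross weight > 96.9 kg: 848.1 > 96.9 is true
  dual-use technology: yes → true
  NOT contains lithium batteries: yes → false
  destination country ∈ {BR, DE, JP}: AU is not in the set → false
  number of pieces ≤ 21: 15 ≤ 21 is true
  recipient EORI number provided: yes → true
  gross weight ≥ 115.4 kg: 848.1 ≥ 115.4 is true
Combine:
[1] true AND false AND false = false
[2] true AND true AND true = true
[3] true AND false AND true = false
[4.1] NOT true = false
[4] false AND true = false
[5] true AND false AND false = false
[6.3] NOT true = false
[6] true AND true AND false = false
[root] false OR true OR false OR false OR false OR false = true
Overall: true → cleared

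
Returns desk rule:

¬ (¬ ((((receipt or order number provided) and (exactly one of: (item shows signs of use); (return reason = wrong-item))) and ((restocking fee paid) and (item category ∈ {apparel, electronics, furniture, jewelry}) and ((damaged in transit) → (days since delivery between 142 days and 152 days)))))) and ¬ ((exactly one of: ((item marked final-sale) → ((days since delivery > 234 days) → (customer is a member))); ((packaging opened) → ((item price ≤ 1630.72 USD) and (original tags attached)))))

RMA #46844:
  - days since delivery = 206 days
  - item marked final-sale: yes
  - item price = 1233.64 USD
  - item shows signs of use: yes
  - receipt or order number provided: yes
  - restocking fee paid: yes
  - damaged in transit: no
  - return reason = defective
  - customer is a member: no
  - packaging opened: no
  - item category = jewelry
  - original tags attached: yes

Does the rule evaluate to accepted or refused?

Accepted

Atomic conditions:
  receipt or order number provided: yes → true
  item shows signs of use: yes → true
  return reason = wrong-item: defective == wrong-item is false
  restocking fee paid: yes → true
  item category ∈ {apparel, electronics, furniture, jewelry}: jewelry is in the set → true
  damaged in transit: no → false
  days since delivery between 142 days and 152 days: 206 in [142, 152] is false
  item marked final-sale: yes → true
  days since delivery > 234 days: 206 > 234 is false
  customer is a member: no → false
  packaging opened: no → false
  item price ≤ 1630.72 USD: 1233.64 ≤ 1630.72 is true
  original tags attached: yes → true
Combine:
[1.1.1.1.2] exactly-one(true, false) = true
[1.1.1.1] true AND true = true
[1.1.1.2.3] false → false (antecedent false ⇒ implication holds) = true
[1.1.1.2] true AND true AND true = true
[1.1.1] true AND true = true
[1.1] NOT true = false
[1] NOT false = true
[2.1.1.2] false → false (antecedent false ⇒ implication holds) = true
[2.1.1] true → true = true
[2.1.2.2] true AND true = true
[2.1.2] false → true (antecedent false ⇒ implication holds) = true
[2.1] exactly-one(true, true) = false
[2] NOT false = true
[root] true AND true = true
Overall: true → accepted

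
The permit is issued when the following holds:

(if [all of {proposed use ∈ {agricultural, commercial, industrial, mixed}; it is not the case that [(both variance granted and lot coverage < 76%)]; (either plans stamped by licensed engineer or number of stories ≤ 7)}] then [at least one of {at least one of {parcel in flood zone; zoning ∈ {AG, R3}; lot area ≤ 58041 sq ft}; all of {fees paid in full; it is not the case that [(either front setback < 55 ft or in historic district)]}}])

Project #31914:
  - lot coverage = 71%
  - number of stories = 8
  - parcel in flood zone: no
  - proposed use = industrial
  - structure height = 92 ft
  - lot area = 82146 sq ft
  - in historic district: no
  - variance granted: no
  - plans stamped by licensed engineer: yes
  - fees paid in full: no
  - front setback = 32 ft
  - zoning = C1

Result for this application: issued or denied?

Atomic conditions:
  proposed use ∈ {agricultural, commercial, industrial, mixed}: industrial is in the set → true
  variance granted: no → false
  lot coverage < 76%: 71 < 76 is true
  plans stamped by licensed engineer: yes → true
  number of stories ≤ 7: 8 ≤ 7 is false
  parcel in flood zone: no → false
  zoning ∈ {AG, R3}: C1 is not in the set → false
  lot area ≤ 58041 sq ft: 82146 ≤ 58041 is false
  fees paid in full: no → false
  front setback < 55 ft: 32 < 55 is true
  in historic district: no → false
Combine:
[1.2.1] false AND true = false
[1.2] NOT false = true
[1.3] true OR false = true
[1] true AND true AND true = true
[2.1] false OR false OR false = false
[2.2.2.1] true OR false = true
[2.2.2] NOT true = false
[2.2] false AND false = false
[2] false OR false = false
[root] true → false = false
Overall: false → denied

Denied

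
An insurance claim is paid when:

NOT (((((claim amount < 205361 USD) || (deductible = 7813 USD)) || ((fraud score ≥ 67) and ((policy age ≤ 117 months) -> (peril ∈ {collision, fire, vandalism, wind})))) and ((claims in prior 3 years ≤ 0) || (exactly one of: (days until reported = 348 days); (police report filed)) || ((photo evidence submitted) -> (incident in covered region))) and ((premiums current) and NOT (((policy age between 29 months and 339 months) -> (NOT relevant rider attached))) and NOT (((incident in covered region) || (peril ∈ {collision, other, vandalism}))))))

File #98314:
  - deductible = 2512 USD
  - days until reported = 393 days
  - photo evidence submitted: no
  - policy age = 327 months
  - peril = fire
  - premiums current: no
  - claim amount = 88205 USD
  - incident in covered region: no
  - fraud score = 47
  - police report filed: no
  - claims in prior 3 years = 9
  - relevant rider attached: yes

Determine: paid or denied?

Paid

Atomic conditions:
  claim amount < 205361 USD: 88205 < 205361 is true
  deductible = 7813 USD: 2512 == 7813 is false
  fraud score ≥ 67: 47 ≥ 67 is false
  policy age ≤ 117 months: 327 ≤ 117 is false
  peril ∈ {collision, fire, vandalism, wind}: fire is in the set → true
  claims in prior 3 years ≤ 0: 9 ≤ 0 is false
  days until reported = 348 days: 393 == 348 is false
  police report filed: no → false
  photo evidence submitted: no → false
  incident in covered region: no → false
  premiums current: no → false
  policy age between 29 months and 339 months: 327 in [29, 339] is true
  NOT relevant rider attached: yes → false
  peril ∈ {collision, other, vandalism}: fire is not in the set → false
Combine:
[1.1.1] true OR false = true
[1.1.2.2] false → true (antecedent false ⇒ implication holds) = true
[1.1.2] false AND true = false
[1.1] true OR false = true
[1.2.2] exactly-one(false, false) = false
[1.2.3] false → false (antecedent false ⇒ implication holds) = true
[1.2] false OR false OR true = true
[1.3.2.1] true → false = false
[1.3.2] NOT false = true
[1.3.3.1] false OR false = false
[1.3.3] NOT false = true
[1.3] false AND true AND true = false
[1] true AND true AND false = false
[root] NOT false = true
Overall: true → paid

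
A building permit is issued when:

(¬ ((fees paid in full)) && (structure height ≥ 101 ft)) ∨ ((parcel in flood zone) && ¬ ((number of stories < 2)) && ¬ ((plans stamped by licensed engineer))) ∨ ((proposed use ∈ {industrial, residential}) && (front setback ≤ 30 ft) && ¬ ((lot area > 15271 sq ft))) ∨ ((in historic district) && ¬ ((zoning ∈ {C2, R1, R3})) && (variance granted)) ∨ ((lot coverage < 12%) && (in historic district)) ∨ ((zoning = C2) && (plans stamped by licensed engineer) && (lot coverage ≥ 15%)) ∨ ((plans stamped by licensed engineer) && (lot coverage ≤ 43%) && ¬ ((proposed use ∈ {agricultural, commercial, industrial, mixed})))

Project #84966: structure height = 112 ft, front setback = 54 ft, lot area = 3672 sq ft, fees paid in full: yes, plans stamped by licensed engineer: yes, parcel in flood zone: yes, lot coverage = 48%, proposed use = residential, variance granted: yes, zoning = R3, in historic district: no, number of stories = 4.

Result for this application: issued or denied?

Denied

Atomic conditions:
  fees paid in full: yes → true
  structure height ≥ 101 ft: 112 ≥ 101 is true
  parcel in flood zone: yes → true
  number of stories < 2: 4 < 2 is false
  plans stamped by licensed engineer: yes → true
  proposed use ∈ {industrial, residential}: residential is in the set → true
  front setback ≤ 30 ft: 54 ≤ 30 is false
  lot area > 15271 sq ft: 3672 > 15271 is false
  in historic district: no → false
  zoning ∈ {C2, R1, R3}: R3 is in the set → true
  variance granted: yes → true
  lot coverage < 12%: 48 < 12 is false
  zoning = C2: R3 == C2 is false
  lot coverage ≥ 15%: 48 ≥ 15 is true
  lot coverage ≤ 43%: 48 ≤ 43 is false
  proposed use ∈ {agricultural, commercial, industrial, mixed}: residential is not in the set → false
Combine:
[1.1] NOT true = false
[1] false AND true = false
[2.2] NOT false = true
[2.3] NOT true = false
[2] true AND true AND false = false
[3.3] NOT false = true
[3] true AND false AND true = false
[4.2] NOT true = false
[4] false AND false AND true = false
[5] false AND false = false
[6] false AND true AND true = false
[7.3] NOT false = true
[7] true AND false AND true = false
[root] false OR false OR false OR false OR false OR false OR false = false
Overall: false → denied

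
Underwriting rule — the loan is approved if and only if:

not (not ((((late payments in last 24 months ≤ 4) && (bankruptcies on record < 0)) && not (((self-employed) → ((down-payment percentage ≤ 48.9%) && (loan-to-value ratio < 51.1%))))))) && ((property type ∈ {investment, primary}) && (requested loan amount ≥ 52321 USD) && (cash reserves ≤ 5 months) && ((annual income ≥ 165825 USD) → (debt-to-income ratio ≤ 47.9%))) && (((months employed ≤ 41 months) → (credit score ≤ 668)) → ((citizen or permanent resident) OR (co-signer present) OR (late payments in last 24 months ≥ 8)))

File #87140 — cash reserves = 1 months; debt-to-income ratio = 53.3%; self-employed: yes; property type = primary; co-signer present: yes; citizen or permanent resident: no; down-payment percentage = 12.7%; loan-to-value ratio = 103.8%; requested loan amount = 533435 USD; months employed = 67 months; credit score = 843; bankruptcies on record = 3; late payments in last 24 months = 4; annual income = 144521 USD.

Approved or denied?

Denied

Atomic conditions:
  late payments in last 24 months ≤ 4: 4 ≤ 4 is true
  bankruptcies on record < 0: 3 < 0 is false
  self-employed: yes → true
  down-payment percentage ≤ 48.9%: 12.7 ≤ 48.9 is true
  loan-to-value ratio < 51.1%: 103.8 < 51.1 is false
  property type ∈ {investment, primary}: primary is in the set → true
  requested loan amount ≥ 52321 USD: 533435 ≥ 52321 is true
  cash reserves ≤ 5 months: 1 ≤ 5 is true
  annual income ≥ 165825 USD: 144521 ≥ 165825 is false
  debt-to-income ratio ≤ 47.9%: 53.3 ≤ 47.9 is false
  months employed ≤ 41 months: 67 ≤ 41 is false
  credit score ≤ 668: 843 ≤ 668 is false
  citizen or permanent resident: no → false
  co-signer present: yes → true
  late payments in last 24 months ≥ 8: 4 ≥ 8 is false
Combine:
[1.1.1.1] true AND false = false
[1.1.1.2.1.2] true AND false = false
[1.1.1.2.1] true → false = false
[1.1.1.2] NOT false = true
[1.1.1] false AND true = false
[1.1] NOT false = true
[1] NOT true = false
[2.4] false → false (antecedent false ⇒ implication holds) = true
[2] true AND true AND true AND true = true
[3.1] false → false (antecedent false ⇒ implication holds) = true
[3.2] false OR true OR false = true
[3] true → true = true
[root] false AND true AND true = false
Overall: false → denied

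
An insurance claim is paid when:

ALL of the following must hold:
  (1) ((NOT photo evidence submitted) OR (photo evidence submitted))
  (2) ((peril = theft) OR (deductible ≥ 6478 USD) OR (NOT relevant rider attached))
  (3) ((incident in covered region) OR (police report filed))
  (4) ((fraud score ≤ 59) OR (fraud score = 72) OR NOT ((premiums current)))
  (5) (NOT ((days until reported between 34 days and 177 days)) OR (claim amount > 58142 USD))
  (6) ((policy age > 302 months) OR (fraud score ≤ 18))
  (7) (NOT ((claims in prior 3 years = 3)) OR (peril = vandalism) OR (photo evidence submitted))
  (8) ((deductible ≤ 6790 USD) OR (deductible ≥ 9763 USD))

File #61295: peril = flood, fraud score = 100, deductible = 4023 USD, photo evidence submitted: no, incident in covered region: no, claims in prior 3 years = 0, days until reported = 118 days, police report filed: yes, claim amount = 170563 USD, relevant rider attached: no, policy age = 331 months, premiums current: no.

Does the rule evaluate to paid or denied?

Paid

Atomic conditions:
  NOT photo evidence submitted: no → true
  photo evidence submitted: no → false
  peril = theft: flood == theft is false
  deductible ≥ 6478 USD: 4023 ≥ 6478 is false
  NOT relevant rider attached: no → true
  incident in covered region: no → false
  police report filed: yes → true
  fraud score ≤ 59: 100 ≤ 59 is false
  fraud score = 72: 100 == 72 is false
  premiums current: no → false
  days until reported between 34 days and 177 days: 118 in [34, 177] is true
  claim amount > 58142 USD: 170563 > 58142 is true
  policy age > 302 months: 331 > 302 is true
  fraud score ≤ 18: 100 ≤ 18 is false
  claims in prior 3 years = 3: 0 == 3 is false
  peril = vandalism: flood == vandalism is false
  deductible ≤ 6790 USD: 4023 ≤ 6790 is true
  deductible ≥ 9763 USD: 4023 ≥ 9763 is false
Combine:
[1] true OR false = true
[2] false OR false OR true = true
[3] false OR true = true
[4.3] NOT false = true
[4] false OR false OR true = true
[5.1] NOT true = false
[5] false OR true = true
[6] true OR false = true
[7.1] NOT false = true
[7] true OR false OR false = true
[8] true OR false = true
[root] true AND true AND true AND true AND true AND true AND true AND true = true
Overall: true → paid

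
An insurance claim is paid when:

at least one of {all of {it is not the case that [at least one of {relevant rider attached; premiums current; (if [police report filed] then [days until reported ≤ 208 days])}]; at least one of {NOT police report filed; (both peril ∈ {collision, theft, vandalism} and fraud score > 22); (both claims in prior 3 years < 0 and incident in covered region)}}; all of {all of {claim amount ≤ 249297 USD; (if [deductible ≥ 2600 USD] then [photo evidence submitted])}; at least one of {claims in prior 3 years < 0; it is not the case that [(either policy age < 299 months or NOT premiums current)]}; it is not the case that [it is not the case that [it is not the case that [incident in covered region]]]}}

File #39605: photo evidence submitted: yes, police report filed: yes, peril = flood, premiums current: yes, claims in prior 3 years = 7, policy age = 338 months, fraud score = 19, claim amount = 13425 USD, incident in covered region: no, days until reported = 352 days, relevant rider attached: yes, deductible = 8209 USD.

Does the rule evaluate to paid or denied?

Atomic conditions:
  relevant rider attached: yes → true
  premiums current: yes → true
  police report filed: yes → true
  days until reported ≤ 208 days: 352 ≤ 208 is false
  NOT police report filed: yes → false
  peril ∈ {collision, theft, vandalism}: flood is not in the set → false
  fraud score > 22: 19 > 22 is false
  claims in prior 3 years < 0: 7 < 0 is false
  incident in covered region: no → false
  claim amount ≤ 249297 USD: 13425 ≤ 249297 is true
  deductible ≥ 2600 USD: 8209 ≥ 2600 is true
  photo evidence submitted: yes → true
  policy age < 299 months: 338 < 299 is false
  NOT premiums current: yes → false
Combine:
[1.1.1.3] true → false = false
[1.1.1] true OR true OR false = true
[1.1] NOT true = false
[1.2.2] false AND false = false
[1.2.3] false AND false = false
[1.2] false OR false OR false = false
[1] false AND false = false
[2.1.2] true → true = true
[2.1] true AND true = true
[2.2.2.1] false OR false = false
[2.2.2] NOT false = true
[2.2] false OR true = true
[2.3.1.1] NOT false = true
[2.3.1] NOT true = false
[2.3] NOT false = true
[2] true AND true AND true = true
[root] false OR true = true
Overall: true → paid

Paid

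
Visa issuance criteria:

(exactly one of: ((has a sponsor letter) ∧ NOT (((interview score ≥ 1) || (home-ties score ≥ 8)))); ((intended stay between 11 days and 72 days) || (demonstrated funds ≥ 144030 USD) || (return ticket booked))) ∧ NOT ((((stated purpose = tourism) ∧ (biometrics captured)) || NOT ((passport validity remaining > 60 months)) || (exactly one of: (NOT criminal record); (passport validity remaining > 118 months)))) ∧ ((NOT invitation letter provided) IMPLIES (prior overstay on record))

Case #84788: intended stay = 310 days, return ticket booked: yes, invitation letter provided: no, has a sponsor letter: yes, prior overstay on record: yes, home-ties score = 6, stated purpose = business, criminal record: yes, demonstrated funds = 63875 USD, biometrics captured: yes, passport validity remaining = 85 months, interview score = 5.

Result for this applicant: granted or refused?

Atomic conditions:
  has a sponsor letter: yes → true
  interview score ≥ 1: 5 ≥ 1 is true
  home-ties score ≥ 8: 6 ≥ 8 is false
  intended stay between 11 days and 72 days: 310 in [11, 72] is false
  demonstrated funds ≥ 144030 USD: 63875 ≥ 144030 is false
  return ticket booked: yes → true
  stated purpose = tourism: business == tourism is false
  biometrics captured: yes → true
  passport validity remaining > 60 months: 85 > 60 is true
  NOT criminal record: yes → false
  passport validity remaining > 118 months: 85 > 118 is false
  NOT invitation letter provided: no → true
  prior overstay on record: yes → true
Combine:
[1.1.2.1] true OR false = true
[1.1.2] NOT true = false
[1.1] true AND false = false
[1.2] false OR false OR true = true
[1] exactly-one(false, true) = true
[2.1.1] false AND true = false
[2.1.2] NOT true = false
[2.1.3] exactly-one(false, false) = false
[2.1] false OR false OR false = false
[2] NOT false = true
[3] true → true = true
[root] true AND true AND true = true
Overall: true → granted

Granted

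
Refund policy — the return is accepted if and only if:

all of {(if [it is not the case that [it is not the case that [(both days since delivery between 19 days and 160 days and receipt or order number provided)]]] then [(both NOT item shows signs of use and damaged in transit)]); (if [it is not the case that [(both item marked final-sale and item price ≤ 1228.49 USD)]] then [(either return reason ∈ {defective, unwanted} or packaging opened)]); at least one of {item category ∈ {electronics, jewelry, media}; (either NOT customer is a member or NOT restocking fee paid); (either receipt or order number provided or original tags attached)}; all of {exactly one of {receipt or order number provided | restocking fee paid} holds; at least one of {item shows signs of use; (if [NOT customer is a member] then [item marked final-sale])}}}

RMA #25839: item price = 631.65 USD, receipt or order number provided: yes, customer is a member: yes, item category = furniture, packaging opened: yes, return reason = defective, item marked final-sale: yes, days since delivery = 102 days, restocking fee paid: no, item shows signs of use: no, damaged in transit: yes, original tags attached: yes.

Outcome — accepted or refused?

Accepted

Atomic conditions:
  days since delivery between 19 days and 160 days: 102 in [19, 160] is true
  receipt or order number provided: yes → true
  NOT item shows signs of use: no → true
  damaged in transit: yes → true
  item marked final-sale: yes → true
  item price ≤ 1228.49 USD: 631.65 ≤ 1228.49 is true
  return reason ∈ {defective, unwanted}: defective is in the set → true
  packaging opened: yes → true
  item category ∈ {electronics, jewelry, media}: furniture is not in the set → false
  NOT customer is a member: yes → false
  NOT restocking fee paid: no → true
  original tags attached: yes → true
  restocking fee paid: no → false
  item shows signs of use: no → false
Combine:
[1.1.1.1] true AND true = true
[1.1.1] NOT true = false
[1.1] NOT false = true
[1.2] true AND true = true
[1] true → true = true
[2.1.1] true AND true = true
[2.1] NOT true = false
[2.2] true OR true = true
[2] false → true (antecedent false ⇒ implication holds) = true
[3.2] false OR true = true
[3.3] true OR true = true
[3] false OR true OR true = true
[4.1] exactly-one(true, false) = true
[4.2.2] false → true (antecedent false ⇒ implication holds) = true
[4.2] false OR true = true
[4] true AND true = true
[root] true AND true AND true AND true = true
Overall: true → accepted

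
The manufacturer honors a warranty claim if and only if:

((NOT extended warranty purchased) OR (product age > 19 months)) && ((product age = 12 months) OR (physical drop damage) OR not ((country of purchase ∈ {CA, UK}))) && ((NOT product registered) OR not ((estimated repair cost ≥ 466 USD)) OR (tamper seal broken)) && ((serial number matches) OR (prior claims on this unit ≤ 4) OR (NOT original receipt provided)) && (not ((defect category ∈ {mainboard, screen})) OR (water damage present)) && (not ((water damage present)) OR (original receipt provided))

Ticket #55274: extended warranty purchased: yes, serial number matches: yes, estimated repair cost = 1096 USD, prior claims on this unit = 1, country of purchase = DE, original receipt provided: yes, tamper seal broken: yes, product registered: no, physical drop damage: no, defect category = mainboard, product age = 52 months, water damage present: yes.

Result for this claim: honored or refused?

Atomic conditions:
  NOT extended warranty purchased: yes → false
  product age > 19 months: 52 > 19 is true
  product age = 12 months: 52 == 12 is false
  physical drop damage: no → false
  country of purchase ∈ {CA, UK}: DE is not in the set → false
  NOT product registered: no → true
  estimated repair cost ≥ 466 USD: 1096 ≥ 466 is true
  tamper seal broken: yes → true
  serial number matches: yes → true
  prior claims on this unit ≤ 4: 1 ≤ 4 is true
  NOT original receipt provided: yes → false
  defect category ∈ {mainboard, screen}: mainboard is in the set → true
  water damage present: yes → true
  original receipt provided: yes → true
Combine:
[1] false OR true = true
[2.3] NOT false = true
[2] false OR false OR true = true
[3.2] NOT true = false
[3] true OR false OR true = true
[4] true OR true OR false = true
[5.1] NOT true = false
[5] false OR true = true
[6.1] NOT true = false
[6] false OR true = true
[root] true AND true AND true AND true AND true AND true = true
Overall: true → honored

Honored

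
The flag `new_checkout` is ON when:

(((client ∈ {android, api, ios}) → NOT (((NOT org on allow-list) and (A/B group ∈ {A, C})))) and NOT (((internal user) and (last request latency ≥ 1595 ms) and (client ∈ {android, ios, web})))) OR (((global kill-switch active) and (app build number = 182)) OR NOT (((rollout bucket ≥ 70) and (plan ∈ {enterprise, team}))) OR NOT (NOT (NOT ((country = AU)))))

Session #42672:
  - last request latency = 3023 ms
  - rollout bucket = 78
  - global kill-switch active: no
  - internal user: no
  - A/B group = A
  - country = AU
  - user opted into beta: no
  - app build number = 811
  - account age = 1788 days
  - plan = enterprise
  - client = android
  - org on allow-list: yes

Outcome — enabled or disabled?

Enabled

Atomic conditions:
  client ∈ {android, api, ios}: android is in the set → true
  NOT org on allow-list: yes → false
  A/B group ∈ {A, C}: A is in the set → true
  internal user: no → false
  last request latency ≥ 1595 ms: 3023 ≥ 1595 is true
  client ∈ {android, ios, web}: android is in the set → true
  global kill-switch active: no → false
  app build number = 182: 811 == 182 is false
  rollout bucket ≥ 70: 78 ≥ 70 is true
  plan ∈ {enterprise, team}: enterprise is in the set → true
  country = AU: AU == AU is true
Combine:
[1.1.2.1] false AND true = false
[1.1.2] NOT false = true
[1.1] true → true = true
[1.2.1] false AND true AND true = false
[1.2] NOT false = true
[1] true AND true = true
[2.1] false AND false = false
[2.2.1] true AND true = true
[2.2] NOT true = false
[2.3.1.1] NOT true = false
[2.3.1] NOT false = true
[2.3] NOT true = false
[2] false OR false OR false = false
[root] true OR false = true
Overall: true → enabled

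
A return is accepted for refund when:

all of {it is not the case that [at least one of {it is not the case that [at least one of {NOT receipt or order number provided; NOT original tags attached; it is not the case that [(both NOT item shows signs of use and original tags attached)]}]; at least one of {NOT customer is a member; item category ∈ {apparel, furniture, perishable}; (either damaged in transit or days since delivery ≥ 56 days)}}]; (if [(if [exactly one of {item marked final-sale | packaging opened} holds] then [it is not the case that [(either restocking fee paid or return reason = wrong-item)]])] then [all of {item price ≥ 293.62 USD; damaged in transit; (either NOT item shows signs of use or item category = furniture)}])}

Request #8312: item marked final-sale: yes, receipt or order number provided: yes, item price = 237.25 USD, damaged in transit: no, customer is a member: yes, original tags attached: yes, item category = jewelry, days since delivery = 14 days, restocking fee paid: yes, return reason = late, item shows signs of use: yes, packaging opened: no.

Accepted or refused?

Atomic conditions:
  NOT receipt or order number provided: yes → false
  NOT original tags attached: yes → false
  NOT item shows signs of use: yes → false
  original tags attached: yes → true
  NOT customer is a member: yes → false
  item category ∈ {apparel, furniture, perishable}: jewelry is not in the set → false
  damaged in transit: no → false
  days since delivery ≥ 56 days: 14 ≥ 56 is false
  item marked final-sale: yes → true
  packaging opened: no → false
  restocking fee paid: yes → true
  return reason = wrong-item: late == wrong-item is false
  item price ≥ 293.62 USD: 237.25 ≥ 293.62 is false
  item category = furniture: jewelry == furniture is false
Combine:
[1.1.1.1.3.1] false AND true = false
[1.1.1.1.3] NOT false = true
[1.1.1.1] false OR false OR true = true
[1.1.1] NOT true = false
[1.1.2.3] false OR false = false
[1.1.2] false OR false OR false = false
[1.1] false OR false = false
[1] NOT false = true
[2.1.1] exactly-one(true, false) = true
[2.1.2.1] true OR false = true
[2.1.2] NOT true = false
[2.1] true → false = false
[2.2.3] false OR false = false
[2.2] false AND false AND false = false
[2] false → false (antecedent false ⇒ implication holds) = true
[root] true AND true = true
Overall: true → accepted

Accepted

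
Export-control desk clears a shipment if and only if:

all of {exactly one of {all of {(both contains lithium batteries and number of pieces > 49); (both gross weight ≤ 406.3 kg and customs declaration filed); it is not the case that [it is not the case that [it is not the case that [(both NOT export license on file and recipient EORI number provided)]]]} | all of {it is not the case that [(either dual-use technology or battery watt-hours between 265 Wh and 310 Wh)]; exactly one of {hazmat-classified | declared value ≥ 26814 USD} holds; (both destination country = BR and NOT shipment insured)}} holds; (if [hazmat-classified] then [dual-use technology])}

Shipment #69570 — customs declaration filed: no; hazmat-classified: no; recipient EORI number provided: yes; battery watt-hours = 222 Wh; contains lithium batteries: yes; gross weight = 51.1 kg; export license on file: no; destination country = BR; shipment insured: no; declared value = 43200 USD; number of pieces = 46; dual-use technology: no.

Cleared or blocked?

Cleared

Atomic conditions:
  contains lithium batteries: yes → true
  number of pieces > 49: 46 > 49 is false
  gross weight ≤ 406.3 kg: 51.1 ≤ 406.3 is true
  customs declaration filed: no → false
  NOT export license on file: no → true
  recipient EORI number provided: yes → true
  dual-use technology: no → false
  battery watt-hours between 265 Wh and 310 Wh: 222 in [265, 310] is false
  hazmat-classified: no → false
  declared value ≥ 26814 USD: 43200 ≥ 26814 is true
  destination country = BR: BR == BR is true
  NOT shipment insured: no → true
Combine:
[1.1.1] true AND false = false
[1.1.2] true AND false = false
[1.1.3.1.1.1] true AND true = true
[1.1.3.1.1] NOT true = false
[1.1.3.1] NOT false = true
[1.1.3] NOT true = false
[1.1] false AND false AND false = false
[1.2.1.1] false OR false = false
[1.2.1] NOT false = true
[1.2.2] exactly-one(false, true) = true
[1.2.3] true AND true = true
[1.2] true AND true AND true = true
[1] exactly-one(false, true) = true
[2] false → false (antecedent false ⇒ implication holds) = true
[root] true AND true = true
Overall: true → cleared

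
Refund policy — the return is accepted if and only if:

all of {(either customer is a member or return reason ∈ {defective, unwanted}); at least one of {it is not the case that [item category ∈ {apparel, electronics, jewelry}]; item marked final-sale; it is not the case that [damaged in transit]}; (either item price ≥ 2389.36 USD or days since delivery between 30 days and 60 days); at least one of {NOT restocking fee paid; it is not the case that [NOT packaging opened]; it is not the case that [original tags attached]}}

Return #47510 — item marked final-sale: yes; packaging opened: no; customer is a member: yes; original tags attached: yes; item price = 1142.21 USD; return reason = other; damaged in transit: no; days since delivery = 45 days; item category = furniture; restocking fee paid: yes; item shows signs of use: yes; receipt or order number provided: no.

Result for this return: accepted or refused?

Atomic conditions:
  customer is a member: yes → true
  return reason ∈ {defective, unwanted}: other is not in the set → false
  item category ∈ {apparel, electronics, jewelry}: furniture is not in the set → false
  item marked final-sale: yes → true
  damaged in transit: no → false
  item price ≥ 2389.36 USD: 1142.21 ≥ 2389.36 is false
  days since delivery between 30 days and 60 days: 45 in [30, 60] is true
  NOT restocking fee paid: yes → false
  NOT packaging opened: no → true
  original tags attached: yes → true
Combine:
[1] true OR false = true
[2.1] NOT false = true
[2.3] NOT false = true
[2] true OR true OR true = true
[3] false OR true = true
[4.2] NOT true = false
[4.3] NOT true = false
[4] false OR false OR false = false
[root] true AND true AND true AND false = false
Overall: false → refused

Refused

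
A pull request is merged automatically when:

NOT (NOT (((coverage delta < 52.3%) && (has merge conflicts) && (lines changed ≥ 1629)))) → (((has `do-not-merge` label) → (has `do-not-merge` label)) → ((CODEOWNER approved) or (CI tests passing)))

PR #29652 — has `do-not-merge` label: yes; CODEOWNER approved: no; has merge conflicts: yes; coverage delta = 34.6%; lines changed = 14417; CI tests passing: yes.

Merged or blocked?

Merged

Atomic conditions:
  coverage delta < 52.3%: 34.6 < 52.3 is true
  has merge conflicts: yes → true
  lines changed ≥ 1629: 14417 ≥ 1629 is true
  has `do-not-merge` label: yes → true
  CODEOWNER approved: no → false
  CI tests passing: yes → true
Combine:
[1.1.1] true AND true AND true = true
[1.1] NOT true = false
[1] NOT false = true
[2.1] true → true = true
[2.2] false OR true = true
[2] true → true = true
[root] true → true = true
Overall: true → merged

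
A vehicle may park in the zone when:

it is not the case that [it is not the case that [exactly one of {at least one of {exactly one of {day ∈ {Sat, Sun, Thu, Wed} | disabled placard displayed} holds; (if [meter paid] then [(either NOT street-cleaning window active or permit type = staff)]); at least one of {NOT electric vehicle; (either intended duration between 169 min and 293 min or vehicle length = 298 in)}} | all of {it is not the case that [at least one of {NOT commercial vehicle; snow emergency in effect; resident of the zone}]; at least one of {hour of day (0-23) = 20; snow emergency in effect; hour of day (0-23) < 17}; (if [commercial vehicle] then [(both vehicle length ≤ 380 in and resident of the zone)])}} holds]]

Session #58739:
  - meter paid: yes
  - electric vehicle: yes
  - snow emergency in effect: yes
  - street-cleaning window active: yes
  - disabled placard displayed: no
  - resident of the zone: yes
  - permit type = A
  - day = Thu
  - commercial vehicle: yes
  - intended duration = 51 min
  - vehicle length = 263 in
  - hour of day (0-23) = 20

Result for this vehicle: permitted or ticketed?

Permitted

Atomic conditions:
  day ∈ {Sat, Sun, Thu, Wed}: Thu is in the set → true
  disabled placard displayed: no → false
  meter paid: yes → true
  NOT street-cleaning window active: yes → false
  permit type = staff: A == staff is false
  NOT electric vehicle: yes → false
  intended duration between 169 min and 293 min: 51 in [169, 293] is false
  vehicle length = 298 in: 263 == 298 is false
  NOT commercial vehicle: yes → false
  snow emergency in effect: yes → true
  resident of the zone: yes → true
  hour of day (0-23) = 20: 20 == 20 is true
  hour of day (0-23) < 17: 20 < 17 is false
  commercial vehicle: yes → true
  vehicle length ≤ 380 in: 263 ≤ 380 is true
Combine:
[1.1.1.1] exactly-one(true, false) = true
[1.1.1.2.2] false OR false = false
[1.1.1.2] true → false = false
[1.1.1.3.2] false OR false = false
[1.1.1.3] false OR false = false
[1.1.1] true OR false OR false = true
[1.1.2.1.1] false OR true OR true = true
[1.1.2.1] NOT true = false
[1.1.2.2] true OR true OR false = true
[1.1.2.3.2] true AND true = true
[1.1.2.3] true → true = true
[1.1.2] false AND true AND true = false
[1.1] exactly-one(true, false) = true
[1] NOT true = false
[root] NOT false = true
Overall: true → permitted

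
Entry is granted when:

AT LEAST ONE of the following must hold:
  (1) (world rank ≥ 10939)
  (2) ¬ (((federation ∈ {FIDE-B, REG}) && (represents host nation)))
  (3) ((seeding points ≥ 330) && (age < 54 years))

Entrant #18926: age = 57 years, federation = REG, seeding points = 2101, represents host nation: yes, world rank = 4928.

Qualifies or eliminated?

Eliminated

Atomic conditions:
  world rank ≥ 10939: 4928 ≥ 10939 is false
  federation ∈ {FIDE-B, REG}: REG is in the set → true
  represents host nation: yes → true
  seeding points ≥ 330: 2101 ≥ 330 is true
  age < 54 years: 57 < 54 is false
Combine:
[2.1] true AND true = true
[2] NOT true = false
[3] true AND false = false
[root] false OR false OR false = false
Overall: false → eliminated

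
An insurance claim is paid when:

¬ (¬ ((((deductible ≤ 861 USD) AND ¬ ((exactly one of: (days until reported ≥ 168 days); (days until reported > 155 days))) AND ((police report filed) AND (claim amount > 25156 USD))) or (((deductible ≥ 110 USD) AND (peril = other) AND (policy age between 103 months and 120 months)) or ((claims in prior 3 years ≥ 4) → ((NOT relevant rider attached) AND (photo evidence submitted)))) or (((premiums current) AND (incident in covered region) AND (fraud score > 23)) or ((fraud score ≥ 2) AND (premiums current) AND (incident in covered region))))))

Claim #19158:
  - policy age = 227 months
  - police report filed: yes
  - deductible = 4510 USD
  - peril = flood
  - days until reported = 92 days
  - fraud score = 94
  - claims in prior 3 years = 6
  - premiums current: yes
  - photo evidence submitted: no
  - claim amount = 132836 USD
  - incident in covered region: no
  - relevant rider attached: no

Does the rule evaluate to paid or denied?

Denied

Atomic conditions:
  deductible ≤ 861 USD: 4510 ≤ 861 is false
  days until reported ≥ 168 days: 92 ≥ 168 is false
  days until reported > 155 days: 92 > 155 is false
  police report filed: yes → true
  claim amount > 25156 USD: 132836 > 25156 is true
  deductible ≥ 110 USD: 4510 ≥ 110 is true
  peril = other: flood == other is false
  policy age between 103 months and 120 months: 227 in [103, 120] is false
  claims in prior 3 years ≥ 4: 6 ≥ 4 is true
  NOT relevant rider attached: no → true
  photo evidence submitted: no → false
  premiums current: yes → true
  incident in covered region: no → false
  fraud score > 23: 94 > 23 is true
  fraud score ≥ 2: 94 ≥ 2 is true
Combine:
[1.1.1.2.1] exactly-one(false, false) = false
[1.1.1.2] NOT false = true
[1.1.1.3] true AND true = true
[1.1.1] false AND true AND true = false
[1.1.2.1] true AND false AND false = false
[1.1.2.2.2] true AND false = false
[1.1.2.2] true → false = false
[1.1.2] false OR false = false
[1.1.3.1] true AND false AND true = false
[1.1.3.2] true AND true AND false = false
[1.1.3] false OR false = false
[1.1] false OR false OR false = false
[1] NOT false = true
[root] NOT true = false
Overall: false → denied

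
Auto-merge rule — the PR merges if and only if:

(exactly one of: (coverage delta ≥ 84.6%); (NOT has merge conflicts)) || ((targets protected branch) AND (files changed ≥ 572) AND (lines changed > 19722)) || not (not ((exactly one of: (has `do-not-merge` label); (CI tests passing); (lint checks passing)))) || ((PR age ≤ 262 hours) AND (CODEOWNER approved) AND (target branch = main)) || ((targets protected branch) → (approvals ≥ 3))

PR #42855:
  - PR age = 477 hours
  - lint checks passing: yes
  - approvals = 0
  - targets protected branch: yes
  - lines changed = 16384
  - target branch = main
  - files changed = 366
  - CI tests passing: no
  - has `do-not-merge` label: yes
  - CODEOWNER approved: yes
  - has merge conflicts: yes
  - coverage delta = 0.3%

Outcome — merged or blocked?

Blocked

Atomic conditions:
  coverage delta ≥ 84.6%: 0.3 ≥ 84.6 is false
  NOT has merge conflicts: yes → false
  targets protected branch: yes → true
  files changed ≥ 572: 366 ≥ 572 is false
  lines changed > 19722: 16384 > 19722 is false
  has `do-not-merge` label: yes → true
  CI tests passing: no → false
  lint checks passing: yes → true
  PR age ≤ 262 hours: 477 ≤ 262 is false
  CODEOWNER approved: yes → true
  target branch = main: main == main is true
  approvals ≥ 3: 0 ≥ 3 is false
Combine:
[1] exactly-one(false, false) = false
[2] true AND false AND false = false
[3.1.1] exactly-one(true, false, true) = false
[3.1] NOT false = true
[3] NOT true = false
[4] false AND true AND true = false
[5] true → false = false
[root] false OR false OR false OR false OR false = false
Overall: false → blocked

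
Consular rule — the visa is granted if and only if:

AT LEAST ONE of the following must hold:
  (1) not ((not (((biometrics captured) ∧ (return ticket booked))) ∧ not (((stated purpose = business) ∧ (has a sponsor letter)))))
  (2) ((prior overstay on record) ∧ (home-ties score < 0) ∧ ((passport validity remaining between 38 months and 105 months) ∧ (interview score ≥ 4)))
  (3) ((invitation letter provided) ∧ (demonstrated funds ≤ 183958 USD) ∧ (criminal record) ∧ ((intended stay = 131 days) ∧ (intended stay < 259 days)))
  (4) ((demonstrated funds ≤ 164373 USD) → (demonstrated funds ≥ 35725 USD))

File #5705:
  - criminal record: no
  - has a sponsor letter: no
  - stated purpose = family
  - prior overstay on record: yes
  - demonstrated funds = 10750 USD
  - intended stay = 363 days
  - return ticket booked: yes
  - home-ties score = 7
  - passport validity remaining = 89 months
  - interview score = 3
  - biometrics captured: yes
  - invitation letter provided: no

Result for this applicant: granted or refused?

Granted

Atomic conditions:
  biometrics captured: yes → true
  return ticket booked: yes → true
  stated purpose = business: family == business is false
  has a sponsor letter: no → false
  prior overstay on record: yes → true
  home-ties score < 0: 7 < 0 is false
  passport validity remaining between 38 months and 105 months: 89 in [38, 105] is true
  interview score ≥ 4: 3 ≥ 4 is false
  invitation letter provided: no → false
  demonstrated funds ≤ 183958 USD: 10750 ≤ 183958 is true
  criminal record: no → false
  intended stay = 131 days: 363 == 131 is false
  intended stay < 259 days: 363 < 259 is false
  demonstrated funds ≤ 164373 USD: 10750 ≤ 164373 is true
  demonstrated funds ≥ 35725 USD: 10750 ≥ 35725 is false
Combine:
[1.1.1.1] true AND true = true
[1.1.1] NOT true = false
[1.1.2.1] false AND false = false
[1.1.2] NOT false = true
[1.1] false AND true = false
[1] NOT false = true
[2.3] true AND false = false
[2] true AND false AND false = false
[3.4] false AND false = false
[3] false AND true AND false AND false = false
[4] true → false = false
[root] true OR false OR false OR false = true
Overall: true → granted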